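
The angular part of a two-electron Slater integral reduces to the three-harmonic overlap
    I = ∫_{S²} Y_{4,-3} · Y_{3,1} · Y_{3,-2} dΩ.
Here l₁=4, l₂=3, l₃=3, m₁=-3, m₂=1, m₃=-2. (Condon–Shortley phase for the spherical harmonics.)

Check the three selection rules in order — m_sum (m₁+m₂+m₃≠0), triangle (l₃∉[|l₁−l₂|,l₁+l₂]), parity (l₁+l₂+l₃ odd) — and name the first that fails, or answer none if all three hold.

m₁+m₂+m₃ = -3 + 1 − 2 = -4  ✗
triangle: |4−3|=1 ≤ l₃=3 ≤ 4+3=7
parity: l₁+l₂+l₃ = 10 is even

m_sum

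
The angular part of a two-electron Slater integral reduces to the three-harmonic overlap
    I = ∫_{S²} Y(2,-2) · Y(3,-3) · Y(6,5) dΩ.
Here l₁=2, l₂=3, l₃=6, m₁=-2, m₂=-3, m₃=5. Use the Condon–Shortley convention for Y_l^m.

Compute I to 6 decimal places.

l₃=6 ∉ [1,5] — triangle fails ⇒ I = 0

0.000000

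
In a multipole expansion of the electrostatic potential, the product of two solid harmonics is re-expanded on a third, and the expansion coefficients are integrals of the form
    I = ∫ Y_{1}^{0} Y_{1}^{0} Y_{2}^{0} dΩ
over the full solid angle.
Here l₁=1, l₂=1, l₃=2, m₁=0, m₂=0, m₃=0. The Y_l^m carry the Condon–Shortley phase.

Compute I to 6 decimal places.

m-sum 0 ✓  L=4 even ✓  0≤2≤2 ✓
Π(2lᵢ+1) = 3×3×5 = 45
triangle coeff Δ(1,1,2) = 1/30
Σ_t [0,0]: t=0:+1/1 = 1/1
(3j)²=2/15 [(1 1 2; 0 0 0)], sign=+1
(m-triple is (0,0,0) — same symbol as above.)
⇒ 4πI² = 4/5
I = (+1)√(4/5/(4π)) = 0.25231325

0.252313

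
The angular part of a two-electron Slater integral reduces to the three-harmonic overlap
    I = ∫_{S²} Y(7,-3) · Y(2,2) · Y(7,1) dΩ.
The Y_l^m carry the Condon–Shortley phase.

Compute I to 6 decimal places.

Rules hold: Σm=0, L=16 even, 5≤7≤9.
N = 15·5·15 = 1125
Δ = 2!·12!·2!/17! = 1/185640
Racah Σ t=0..2: t=0:+1/2419200 t=1:−1/518400 t=2:+1/2419200 = -1/907200
⇒ 3j(7 2 7; 0 0 0)² = 56/3315, sgn +1
Racah Σ t=2..2: t=2:+1/3870720 = 1/3870720
⇒ 3j(7 2 7; -3 2 1)² = 135/6188, sgn +1
4πI² = N·(3j₀)²·(3jₘ)² = 20250/48841
I = +1·√(0.414611/4π) = 0.18164160

0.181642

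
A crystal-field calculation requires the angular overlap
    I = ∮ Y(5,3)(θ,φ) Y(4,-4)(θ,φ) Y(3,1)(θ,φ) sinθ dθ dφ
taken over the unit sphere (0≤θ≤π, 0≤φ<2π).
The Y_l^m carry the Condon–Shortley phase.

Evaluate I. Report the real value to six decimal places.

Checks pass: Σm=0; 12 even; l₃=3∈[1,9].
(2·5+1)(2·4+1)(2·3+1) = 693
Δ: 6! 4! 2! / 13! → 1/180180
sum: t=2:+1/576 t=3:−1/144 t=4:+1/576 = -1/288
3j²(5 4 3; 0 0 0) = Δ·Π!·Σ² = 20/1001  (sign +1)
sum: t=0:+1/5760 = 1/5760
3j²(5 4 3; 3 -4 1) = Δ·Π!·Σ² = 56/2145  (sign +1)
combine: 4πI² = 693·20/1001·56/2145 = 672/1859
take √, sign +1: I = 0.16960553

0.169606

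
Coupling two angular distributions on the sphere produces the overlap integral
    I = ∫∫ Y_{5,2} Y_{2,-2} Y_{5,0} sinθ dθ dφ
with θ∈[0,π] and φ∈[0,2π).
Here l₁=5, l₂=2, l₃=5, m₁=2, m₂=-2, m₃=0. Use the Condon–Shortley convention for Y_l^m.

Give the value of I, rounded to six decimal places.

-0.191372

m-sum 0 ✓  L=12 even ✓  3≤5≤7 ✓
Π(2lᵢ+1) = 11×5×11 = 605
triangle coeff Δ(5,2,5) = 1/38610
Σ_t [0,2]: t=0:+1/2880 t=1:−1/576 t=2:+1/2880 = -1/960
(3j)²=10/429 [(5 2 5; 0 0 0)], sign=+1
Σ_t [0,0]: t=0:+1/2880 = 1/2880
(3j)²=14/429 [(5 2 5; 2 -2 0)], sign=-1
⇒ 4πI² = 700/1521
I = (-1)√(700/1521/(4π)) = -0.19137248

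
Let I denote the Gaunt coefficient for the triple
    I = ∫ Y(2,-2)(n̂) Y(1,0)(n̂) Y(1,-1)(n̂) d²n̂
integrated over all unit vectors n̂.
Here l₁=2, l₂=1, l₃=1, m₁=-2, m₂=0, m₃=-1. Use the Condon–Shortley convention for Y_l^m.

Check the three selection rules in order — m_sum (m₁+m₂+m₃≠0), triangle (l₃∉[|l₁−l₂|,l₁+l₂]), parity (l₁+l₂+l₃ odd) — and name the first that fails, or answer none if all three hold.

m_sum

Σmᵢ = -3  ✗
l₃∈[|l₁−l₂|,l₁+l₂]=[1,3], have l₃=1
Σlᵢ = 4 ⇒ even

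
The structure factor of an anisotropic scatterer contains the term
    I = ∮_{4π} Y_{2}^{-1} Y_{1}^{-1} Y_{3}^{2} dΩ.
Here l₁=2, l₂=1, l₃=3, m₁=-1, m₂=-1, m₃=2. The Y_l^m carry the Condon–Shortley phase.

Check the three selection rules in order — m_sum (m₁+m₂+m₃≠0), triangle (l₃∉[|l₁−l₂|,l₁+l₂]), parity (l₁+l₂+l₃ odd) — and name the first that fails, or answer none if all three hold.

none

m₁+m₂+m₃ = -1 − 1 + 2 = 0  ✓
triangle: |2−1|=1 ≤ l₃=3 ≤ 2+1=3  ✓
parity: l₁+l₂+l₃ = 6 is even  ✓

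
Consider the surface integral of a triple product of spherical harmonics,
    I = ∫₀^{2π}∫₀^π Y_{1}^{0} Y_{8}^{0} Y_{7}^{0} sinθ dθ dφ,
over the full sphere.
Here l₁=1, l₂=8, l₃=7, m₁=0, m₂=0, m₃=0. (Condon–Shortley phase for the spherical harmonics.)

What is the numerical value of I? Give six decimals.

0.244780

Rules hold: Σm=0, L=16 even, 7≤7≤9.
N = 3·17·15 = 765
Δ = 2!·0!·14!/17! = 1/2040
Racah Σ t=1..1: t=1:−1/25401600 = -1/25401600
⇒ 3j(1 8 7; 0 0 0)² = 8/255, sgn +1
(m-triple is (0,0,0) — same symbol as above.)
4πI² = N·(3j₀)²·(3jₘ)² = 64/85
I = +1·√(0.752941/4π) = 0.24477981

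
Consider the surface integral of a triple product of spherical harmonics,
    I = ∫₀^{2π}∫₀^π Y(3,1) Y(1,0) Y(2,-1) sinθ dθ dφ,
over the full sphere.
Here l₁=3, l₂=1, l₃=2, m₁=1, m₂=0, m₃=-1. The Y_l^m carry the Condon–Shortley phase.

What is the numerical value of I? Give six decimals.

-0.233597

Checks pass: Σm=0; 6 even; l₃=2∈[2,4].
(2·3+1)(2·1+1)(2·2+1) = 105
Δ: 2! 4! 0! / 7! → 1/105
sum: t=1:−1/4 = -1/4
3j²(3 1 2; 0 0 0) = Δ·Π!·Σ² = 3/35  (sign -1)
sum: t=1:−1/6 = -1/6
3j²(3 1 2; 1 0 -1) = Δ·Π!·Σ² = 8/105  (sign +1)
combine: 4πI² = 105·3/35·8/105 = 24/35
take √, sign -1: I = -0.23359668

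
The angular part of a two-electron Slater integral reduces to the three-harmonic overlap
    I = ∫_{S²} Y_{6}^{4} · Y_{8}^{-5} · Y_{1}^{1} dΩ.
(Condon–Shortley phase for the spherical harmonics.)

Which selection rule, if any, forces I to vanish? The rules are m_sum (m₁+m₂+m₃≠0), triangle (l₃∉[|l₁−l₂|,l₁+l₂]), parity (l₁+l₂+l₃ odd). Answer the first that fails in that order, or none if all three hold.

m₁+m₂+m₃ = 4 − 5 + 1 = 0  ✓
triangle: |6−8|=2 ≤ l₃=1 ≤ 6+8=14  ✗
parity: l₁+l₂+l₃ = 15 is odd

triangle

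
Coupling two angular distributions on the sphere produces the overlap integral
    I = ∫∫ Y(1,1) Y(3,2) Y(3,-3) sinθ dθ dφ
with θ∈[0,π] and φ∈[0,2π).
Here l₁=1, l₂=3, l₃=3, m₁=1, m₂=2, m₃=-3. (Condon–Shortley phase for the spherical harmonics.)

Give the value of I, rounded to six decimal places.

0.000000

L=7 odd ⇒ parity kills the (l;000) factor ⇒ I = 0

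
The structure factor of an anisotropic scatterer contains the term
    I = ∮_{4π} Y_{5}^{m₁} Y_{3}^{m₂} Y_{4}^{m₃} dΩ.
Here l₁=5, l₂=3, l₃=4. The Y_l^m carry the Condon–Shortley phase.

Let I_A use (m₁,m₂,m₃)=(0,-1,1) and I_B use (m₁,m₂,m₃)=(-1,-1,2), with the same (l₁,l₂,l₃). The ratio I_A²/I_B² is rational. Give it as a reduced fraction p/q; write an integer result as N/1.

Shared (l₁,l₂,l₃)=(5,3,4): N and (l;000)² cancel in I_A²/I_B².
A: Δ = 4!·6!·2!/13! = 1/180180; Racah Σ t=0..2: t=0:+1/5760 t=1:−1/288 t=2:+1/288 = 1/5760; ⇒ 3j(5 3 4; 0 -1 1)² = 1/12012, sgn -1
B: Δ = 4!·6!·2!/13! = 1/180180; Racah Σ t=0..2: t=0:+1/34560 t=1:−1/720 t=2:+1/384 = 43/34560; ⇒ 3j(5 3 4; -1 -1 2)² = 1849/180180, sgn +1
I_A²/I_B² = (1/12012)/(1849/180180) = 15/1849

15/1849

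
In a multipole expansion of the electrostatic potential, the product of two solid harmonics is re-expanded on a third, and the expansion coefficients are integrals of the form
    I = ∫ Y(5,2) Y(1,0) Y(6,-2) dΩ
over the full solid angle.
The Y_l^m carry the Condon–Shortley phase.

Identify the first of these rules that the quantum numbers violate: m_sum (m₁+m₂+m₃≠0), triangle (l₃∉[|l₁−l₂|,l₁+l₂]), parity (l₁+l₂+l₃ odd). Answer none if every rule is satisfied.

none

m₁+m₂+m₃ = 2 + 0 − 2 = 0  ✓
triangle: |5−1|=4 ≤ l₃=6 ≤ 5+1=6  ✓
parity: l₁+l₂+l₃ = 12 is even  ✓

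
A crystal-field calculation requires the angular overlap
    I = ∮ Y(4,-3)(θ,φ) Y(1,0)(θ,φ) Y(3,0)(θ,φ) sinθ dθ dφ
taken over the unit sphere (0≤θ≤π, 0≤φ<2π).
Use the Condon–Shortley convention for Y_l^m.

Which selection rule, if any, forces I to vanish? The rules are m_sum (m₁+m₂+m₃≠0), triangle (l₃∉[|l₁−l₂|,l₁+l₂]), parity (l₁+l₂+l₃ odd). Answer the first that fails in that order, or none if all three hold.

m₁+m₂+m₃ = -3 + 0 + 0 = -3  ✗
triangle: |4−1|=3 ≤ l₃=3 ≤ 4+1=5
parity: l₁+l₂+l₃ = 8 is even

m_sum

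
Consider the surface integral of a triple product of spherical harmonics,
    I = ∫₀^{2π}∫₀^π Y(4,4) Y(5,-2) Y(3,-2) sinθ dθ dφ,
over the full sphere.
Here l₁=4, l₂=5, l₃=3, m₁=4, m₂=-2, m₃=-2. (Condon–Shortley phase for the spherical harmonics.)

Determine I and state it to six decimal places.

m-sum 0 ✓  L=12 even ✓  1≤3≤9 ✓
Π(2lᵢ+1) = 9×11×7 = 693
triangle coeff Δ(4,5,3) = 1/180180
Σ_t [2,4]: t=2:+1/576 t=3:−1/144 t=4:+1/576 = -1/288
(3j)²=20/1001 [(4 5 3; 0 0 0)], sign=+1
Σ_t [0,0]: t=0:+1/8640 = 1/8640
(3j)²=14/1287 [(4 5 3; 4 -2 -2)], sign=-1
⇒ 4πI² = 280/1859
I = (-1)√(280/1859/(4π)) = -0.10947990

-0.109480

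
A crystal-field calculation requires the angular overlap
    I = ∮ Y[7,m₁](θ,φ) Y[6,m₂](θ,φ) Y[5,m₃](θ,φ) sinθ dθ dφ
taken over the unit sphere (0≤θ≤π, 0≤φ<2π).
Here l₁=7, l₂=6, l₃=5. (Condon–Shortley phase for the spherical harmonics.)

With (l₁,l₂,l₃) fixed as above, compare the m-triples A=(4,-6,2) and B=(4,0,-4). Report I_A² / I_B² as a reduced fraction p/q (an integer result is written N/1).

275/28

l's match ⇒ only the (l;m) 3-j factors differ between A and B.
A: triangle coeff Δ(7,6,5) = 1/174594420; Σ_t [0,0]: t=0:+1/34836480 = 1/34836480; (3j)²=275/16796 [(7 6 5; 4 -6 2)], sign=-1
B: triangle coeff Δ(7,6,5) = 1/174594420; Σ_t [2,3]: t=2:+1/4147200 t=3:−1/3110400 = -1/12441600; (3j)²=7/4199 [(7 6 5; 4 0 -4)], sign=+1
I_A²/I_B² = (275/16796)/(7/4199) = 275/28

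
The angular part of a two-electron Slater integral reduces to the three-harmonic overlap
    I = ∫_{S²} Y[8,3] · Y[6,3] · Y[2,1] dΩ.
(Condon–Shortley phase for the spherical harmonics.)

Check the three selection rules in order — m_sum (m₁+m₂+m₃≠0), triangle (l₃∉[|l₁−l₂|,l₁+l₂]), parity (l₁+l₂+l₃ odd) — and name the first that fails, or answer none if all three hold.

m_sum

m₁+m₂+m₃ = 3 + 3 + 1 = 7  ✗
triangle: |8−6|=2 ≤ l₃=2 ≤ 8+6=14
parity: l₁+l₂+l₃ = 16 is even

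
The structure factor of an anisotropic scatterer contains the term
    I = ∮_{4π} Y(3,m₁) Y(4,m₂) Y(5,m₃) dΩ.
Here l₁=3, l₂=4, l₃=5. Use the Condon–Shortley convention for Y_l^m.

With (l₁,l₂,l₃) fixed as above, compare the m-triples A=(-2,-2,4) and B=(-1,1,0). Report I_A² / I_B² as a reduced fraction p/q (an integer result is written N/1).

Shared (l₁,l₂,l₃)=(3,4,5): N and (l;000)² cancel in I_A²/I_B².
A: Δ = 2!·4!·6!/13! = 1/180180; Racah Σ t=1..2: t=1:−1/2880 t=2:+1/8640 = -1/4320; ⇒ 3j(3 4 5; -2 -2 4)² = 8/429, sgn +1
B: Δ = 2!·4!·6!/13! = 1/180180; Racah Σ t=0..2: t=0:+1/5760 t=1:−1/288 t=2:+1/288 = 1/5760; ⇒ 3j(3 4 5; -1 1 0)² = 1/12012, sgn -1
I_A²/I_B² = (8/429)/(1/12012) = 224/1

224/1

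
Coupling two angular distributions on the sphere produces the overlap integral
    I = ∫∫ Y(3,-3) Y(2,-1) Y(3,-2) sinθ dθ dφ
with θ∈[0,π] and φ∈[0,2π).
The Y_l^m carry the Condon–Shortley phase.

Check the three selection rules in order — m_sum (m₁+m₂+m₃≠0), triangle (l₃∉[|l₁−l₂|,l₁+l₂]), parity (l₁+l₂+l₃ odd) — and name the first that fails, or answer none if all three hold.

m₁+m₂+m₃ = -3 − 1 − 2 = -6  ✗
triangle: |3−2|=1 ≤ l₃=3 ≤ 3+2=5
parity: l₁+l₂+l₃ = 8 is even

m_sum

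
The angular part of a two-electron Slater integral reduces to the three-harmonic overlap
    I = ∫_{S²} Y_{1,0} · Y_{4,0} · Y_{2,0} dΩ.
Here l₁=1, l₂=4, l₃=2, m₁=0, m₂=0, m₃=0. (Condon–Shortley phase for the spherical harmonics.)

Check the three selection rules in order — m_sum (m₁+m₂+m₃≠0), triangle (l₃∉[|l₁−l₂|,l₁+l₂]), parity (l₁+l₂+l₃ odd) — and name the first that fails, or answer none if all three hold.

triangle

m₁+m₂+m₃ = 0 + 0 + 0 = 0  ✓
triangle: |1−4|=3 ≤ l₃=2 ≤ 1+4=5  ✗
parity: l₁+l₂+l₃ = 7 is odd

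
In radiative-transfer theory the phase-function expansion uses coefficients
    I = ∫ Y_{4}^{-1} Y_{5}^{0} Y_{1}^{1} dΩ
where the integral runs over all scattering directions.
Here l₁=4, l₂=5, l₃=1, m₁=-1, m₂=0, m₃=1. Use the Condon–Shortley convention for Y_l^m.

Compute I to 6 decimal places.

Checks pass: Σm=0; 10 even; l₃=1∈[1,9].
(2·4+1)(2·5+1)(2·1+1) = 297
Δ: 8! 0! 2! / 11! → 1/495
sum: t=4:+1/576 = 1/576
3j²(4 5 1; 0 0 0) = Δ·Π!·Σ² = 5/99  (sign -1)
sum: t=5:−1/1440 = -1/1440
3j²(4 5 1; -1 0 1) = Δ·Π!·Σ² = 2/99  (sign -1)
combine: 4πI² = 297·5/99·2/99 = 10/33
take √, sign +1: I = 0.15528807

0.155288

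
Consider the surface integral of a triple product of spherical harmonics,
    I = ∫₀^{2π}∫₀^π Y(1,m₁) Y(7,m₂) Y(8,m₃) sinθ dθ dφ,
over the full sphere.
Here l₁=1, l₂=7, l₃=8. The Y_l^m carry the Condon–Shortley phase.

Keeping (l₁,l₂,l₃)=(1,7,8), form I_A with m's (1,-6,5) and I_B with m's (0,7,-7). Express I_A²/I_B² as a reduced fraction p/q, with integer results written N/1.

l's match ⇒ only the (l;m) 3-j factors differ between A and B.
A: triangle coeff Δ(1,7,8) = 1/2040; Σ_t [0,0]: t=0:+1/12454041600 = 1/12454041600; (3j)²=1/680 [(1 7 8; 1 -6 5)], sign=-1
B: triangle coeff Δ(1,7,8) = 1/2040; Σ_t [0,0]: t=0:+1/87178291200 = 1/87178291200; (3j)²=1/136 [(1 7 8; 0 7 -7)], sign=-1
I_A²/I_B² = (1/680)/(1/136) = 1/5

1/5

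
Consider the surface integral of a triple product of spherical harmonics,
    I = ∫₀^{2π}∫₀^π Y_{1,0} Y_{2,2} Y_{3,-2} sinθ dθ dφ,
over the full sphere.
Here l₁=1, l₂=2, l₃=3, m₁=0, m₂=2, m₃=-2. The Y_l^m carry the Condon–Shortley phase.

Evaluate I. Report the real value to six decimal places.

0.184674

Rules hold: Σm=0, L=6 even, 1≤3≤3.
N = 3·5·7 = 105
Δ = 0!·2!·4!/7! = 1/105
Racah Σ t=0..0: t=0:+1/4 = 1/4
⇒ 3j(1 2 3; 0 0 0)² = 3/35, sgn -1
Racah Σ t=0..0: t=0:+1/24 = 1/24
⇒ 3j(1 2 3; 0 2 -2)² = 1/21, sgn -1
4πI² = N·(3j₀)²·(3jₘ)² = 3/7
I = +1·√(0.428571/4π) = 0.18467439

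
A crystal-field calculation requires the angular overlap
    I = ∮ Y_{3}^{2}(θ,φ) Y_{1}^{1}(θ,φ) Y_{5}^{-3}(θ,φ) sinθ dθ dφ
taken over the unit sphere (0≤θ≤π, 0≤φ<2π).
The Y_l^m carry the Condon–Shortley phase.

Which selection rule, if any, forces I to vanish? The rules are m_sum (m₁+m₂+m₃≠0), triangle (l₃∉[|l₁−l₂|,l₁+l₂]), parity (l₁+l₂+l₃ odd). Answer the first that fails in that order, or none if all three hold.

triangle

Σmᵢ = 0  ✓
l₃∈[|l₁−l₂|,l₁+l₂]=[2,4], have l₃=5  ✗
Σlᵢ = 9 ⇒ odd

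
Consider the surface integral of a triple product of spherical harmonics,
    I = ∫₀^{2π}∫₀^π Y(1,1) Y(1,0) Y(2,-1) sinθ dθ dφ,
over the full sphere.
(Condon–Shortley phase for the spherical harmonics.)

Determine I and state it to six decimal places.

-0.218510

m-sum 0 ✓  L=4 even ✓  0≤2≤2 ✓
Π(2lᵢ+1) = 3×3×5 = 45
triangle coeff Δ(1,1,2) = 1/30
Σ_t [0,0]: t=0:+1/1 = 1/1
(3j)²=2/15 [(1 1 2; 0 0 0)], sign=+1
Σ_t [0,0]: t=0:+1/2 = 1/2
(3j)²=1/10 [(1 1 2; 1 0 -1)], sign=-1
⇒ 4πI² = 3/5
I = (-1)√(3/5/(4π)) = -0.21850969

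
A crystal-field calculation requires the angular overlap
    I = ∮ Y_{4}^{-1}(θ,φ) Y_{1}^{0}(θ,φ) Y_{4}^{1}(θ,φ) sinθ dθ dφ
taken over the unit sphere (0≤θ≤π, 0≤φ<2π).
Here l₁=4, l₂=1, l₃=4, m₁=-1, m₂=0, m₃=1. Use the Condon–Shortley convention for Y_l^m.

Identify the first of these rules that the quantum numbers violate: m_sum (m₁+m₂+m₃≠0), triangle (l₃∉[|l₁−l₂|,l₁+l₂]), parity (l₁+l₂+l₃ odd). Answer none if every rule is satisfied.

m₁+m₂+m₃ = -1 + 0 + 1 = 0  ✓
triangle: |4−1|=3 ≤ l₃=4 ≤ 4+1=5  ✓
parity: l₁+l₂+l₃ = 9 is odd  ✗

parity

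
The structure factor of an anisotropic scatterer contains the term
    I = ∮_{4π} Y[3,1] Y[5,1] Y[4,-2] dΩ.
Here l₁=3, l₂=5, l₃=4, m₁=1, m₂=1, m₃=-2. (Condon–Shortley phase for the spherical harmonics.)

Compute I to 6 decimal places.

0.106335

m-sum 0 ✓  L=12 even ✓  2≤4≤8 ✓
Π(2lᵢ+1) = 7×11×9 = 693
triangle coeff Δ(3,5,4) = 1/180180
Σ_t [1,3]: t=1:−1/576 t=2:+1/144 t=3:−1/576 = 1/288
(3j)²=20/1001 [(3 5 4; 0 0 0)], sign=+1
Σ_t [0,2]: t=0:+1/34560 t=1:−1/720 t=2:+1/384 = 43/34560
(3j)²=1849/180180 [(3 5 4; 1 1 -2)], sign=+1
⇒ 4πI² = 1849/13013
I = (+1)√(1849/13013/(4π)) = 0.10633465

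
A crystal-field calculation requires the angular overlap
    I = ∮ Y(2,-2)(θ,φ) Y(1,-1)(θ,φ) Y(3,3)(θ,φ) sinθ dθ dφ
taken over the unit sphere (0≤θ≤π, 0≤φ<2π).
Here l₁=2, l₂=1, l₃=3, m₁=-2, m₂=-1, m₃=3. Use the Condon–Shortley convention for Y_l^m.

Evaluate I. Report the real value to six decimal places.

m-sum 0 ✓  L=6 even ✓  1≤3≤3 ✓
Π(2lᵢ+1) = 5×3×7 = 105
triangle coeff Δ(2,1,3) = 1/105
Σ_t [0,0]: t=0:+1/4 = 1/4
(3j)²=3/35 [(2 1 3; 0 0 0)], sign=-1
Σ_t [0,0]: t=0:+1/48 = 1/48
(3j)²=1/7 [(2 1 3; -2 -1 3)], sign=+1
⇒ 4πI² = 9/7
I = (-1)√(9/7/(4π)) = -0.31986543

-0.319865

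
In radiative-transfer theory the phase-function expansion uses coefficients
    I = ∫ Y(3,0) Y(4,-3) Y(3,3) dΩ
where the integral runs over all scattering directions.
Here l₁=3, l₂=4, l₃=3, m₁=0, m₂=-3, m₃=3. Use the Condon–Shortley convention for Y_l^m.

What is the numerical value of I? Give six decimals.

0.203551

Rules hold: Σm=0, L=10 even, 1≤3≤7.
N = 7·9·7 = 441
Δ = 4!·2!·4!/11! = 1/34650
Racah Σ t=1..3: t=1:−1/72 t=2:+1/16 t=3:−1/72 = 5/144
⇒ 3j(3 4 3; 0 0 0)² = 2/77, sgn -1
Racah Σ t=1..1: t=1:−1/288 = -1/288
⇒ 3j(3 4 3; 0 -3 3)² = 1/22, sgn -1
4πI² = N·(3j₀)²·(3jₘ)² = 63/121
I = +1·√(0.520661/4π) = 0.20355073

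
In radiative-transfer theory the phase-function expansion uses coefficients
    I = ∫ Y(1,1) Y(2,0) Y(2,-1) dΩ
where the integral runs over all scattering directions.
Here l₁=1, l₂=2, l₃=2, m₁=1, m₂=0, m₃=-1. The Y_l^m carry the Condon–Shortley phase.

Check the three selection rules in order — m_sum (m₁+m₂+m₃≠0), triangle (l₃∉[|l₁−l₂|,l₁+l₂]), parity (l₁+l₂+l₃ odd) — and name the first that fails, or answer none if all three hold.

parity

Σmᵢ = 0  ✓
l₃∈[|l₁−l₂|,l₁+l₂]=[1,3], have l₃=2  ✓
Σlᵢ = 5 ⇒ odd  ✗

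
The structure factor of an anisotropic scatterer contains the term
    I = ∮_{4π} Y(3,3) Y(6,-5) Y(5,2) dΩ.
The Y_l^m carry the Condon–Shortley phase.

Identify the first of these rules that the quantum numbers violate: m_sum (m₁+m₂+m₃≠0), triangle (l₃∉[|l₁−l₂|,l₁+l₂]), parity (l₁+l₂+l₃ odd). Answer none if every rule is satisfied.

azimuthal sum: 3 − 5 + 2 = 0  ✓
3 ≤ 5 ≤ 9 (triangle on l)  ✓
L = 3 + 6 + 5 = 14 (even)  ✓

none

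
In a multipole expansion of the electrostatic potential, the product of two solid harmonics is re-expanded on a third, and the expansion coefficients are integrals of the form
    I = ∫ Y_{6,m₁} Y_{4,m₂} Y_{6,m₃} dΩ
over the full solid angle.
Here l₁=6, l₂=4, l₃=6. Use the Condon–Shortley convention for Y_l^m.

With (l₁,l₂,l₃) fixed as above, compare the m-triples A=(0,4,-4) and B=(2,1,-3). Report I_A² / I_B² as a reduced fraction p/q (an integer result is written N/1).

196/169

Shared (l₁,l₂,l₃)=(6,4,6): N and (l;000)² cancel in I_A²/I_B².
A: Δ = 4!·8!·4!/17! = 1/15315300; Racah Σ t=4..4: t=4:+1/829440 = 1/829440; ⇒ 3j(6 4 6; 0 4 -4)² = 35/2431, sgn +1
B: Δ = 4!·8!·4!/17! = 1/15315300; Racah Σ t=1..4: t=1:−1/103680 t=2:+1/34560 t=3:−1/120960 t=4:+1/5806080 = 13/1161216; ⇒ 3j(6 4 6; 2 1 -3)² = 65/5236, sgn -1
I_A²/I_B² = (35/2431)/(65/5236) = 196/169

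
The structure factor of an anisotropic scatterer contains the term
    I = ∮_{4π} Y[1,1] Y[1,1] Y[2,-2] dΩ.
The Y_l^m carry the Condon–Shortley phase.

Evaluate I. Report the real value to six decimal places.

m-sum 0 ✓  L=4 even ✓  0≤2≤2 ✓
Π(2lᵢ+1) = 3×3×5 = 45
triangle coeff Δ(1,1,2) = 1/30
Σ_t [0,0]: t=0:+1/1 = 1/1
(3j)²=2/15 [(1 1 2; 0 0 0)], sign=+1
Σ_t [0,0]: t=0:+1/4 = 1/4
(3j)²=1/5 [(1 1 2; 1 1 -2)], sign=+1
⇒ 4πI² = 6/5
I = (+1)√(6/5/(4π)) = 0.30901936

0.309019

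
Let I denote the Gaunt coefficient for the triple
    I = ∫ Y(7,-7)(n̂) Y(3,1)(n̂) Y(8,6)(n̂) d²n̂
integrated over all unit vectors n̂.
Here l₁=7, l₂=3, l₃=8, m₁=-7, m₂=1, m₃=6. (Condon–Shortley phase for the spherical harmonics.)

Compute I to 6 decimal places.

Rules hold: Σm=0, L=18 even, 4≤8≤10.
N = 15·7·17 = 1785
Δ = 2!·12!·4!/19! = 1/5290740
Racah Σ t=0..2: t=0:+1/7257600 t=1:−1/2073600 t=2:+1/7257600 = -1/4838400
⇒ 3j(7 3 8; 0 0 0)² = 252/20995, sgn -1
Racah Σ t=2..2: t=2:+1/3832012800 = 1/3832012800
⇒ 3j(7 3 8; -7 1 6)² = 91/9690, sgn +1
4πI² = N·(3j₀)²·(3jₘ)² = 6174/30685
I = -1·√(0.201206/4π) = -0.12653635

-0.126536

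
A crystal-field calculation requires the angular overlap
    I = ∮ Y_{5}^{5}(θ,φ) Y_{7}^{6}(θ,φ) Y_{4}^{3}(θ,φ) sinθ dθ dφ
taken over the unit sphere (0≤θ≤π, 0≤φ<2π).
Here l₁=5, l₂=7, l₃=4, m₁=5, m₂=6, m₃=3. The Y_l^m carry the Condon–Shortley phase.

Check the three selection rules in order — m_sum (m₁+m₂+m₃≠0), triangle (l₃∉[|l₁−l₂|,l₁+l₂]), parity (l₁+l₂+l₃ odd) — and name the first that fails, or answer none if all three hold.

m_sum

Σmᵢ = 14  ✗
l₃∈[|l₁−l₂|,l₁+l₂]=[2,12], have l₃=4
Σlᵢ = 16 ⇒ even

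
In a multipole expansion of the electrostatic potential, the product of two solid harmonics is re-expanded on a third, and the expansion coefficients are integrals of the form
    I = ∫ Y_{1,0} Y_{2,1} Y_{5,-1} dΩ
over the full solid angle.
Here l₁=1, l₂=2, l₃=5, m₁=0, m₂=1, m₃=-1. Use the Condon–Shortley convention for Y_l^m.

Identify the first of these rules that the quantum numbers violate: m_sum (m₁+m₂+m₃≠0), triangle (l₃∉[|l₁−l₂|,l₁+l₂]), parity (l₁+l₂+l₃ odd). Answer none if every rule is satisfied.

m₁+m₂+m₃ = 0 + 1 − 1 = 0  ✓
triangle: |1−2|=1 ≤ l₃=5 ≤ 1+2=3  ✗
parity: l₁+l₂+l₃ = 8 is even

triangle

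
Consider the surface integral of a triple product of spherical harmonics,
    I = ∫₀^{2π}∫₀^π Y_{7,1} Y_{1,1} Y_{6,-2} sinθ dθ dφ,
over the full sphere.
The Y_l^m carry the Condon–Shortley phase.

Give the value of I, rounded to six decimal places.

Rules hold: Σm=0, L=14 even, 6≤6≤8.
N = 15·3·13 = 585
Δ = 2!·12!·0!/15! = 1/1365
Racah Σ t=1..1: t=1:−1/518400 = -1/518400
⇒ 3j(7 1 6; 0 0 0)² = 7/195, sgn -1
Racah Σ t=2..2: t=2:+1/1935360 = 1/1935360
⇒ 3j(7 1 6; 1 1 -2)² = 1/91, sgn +1
4πI² = N·(3j₀)²·(3jₘ)² = 3/13
I = -1·√(0.230769/4π) = -0.13551395

-0.135514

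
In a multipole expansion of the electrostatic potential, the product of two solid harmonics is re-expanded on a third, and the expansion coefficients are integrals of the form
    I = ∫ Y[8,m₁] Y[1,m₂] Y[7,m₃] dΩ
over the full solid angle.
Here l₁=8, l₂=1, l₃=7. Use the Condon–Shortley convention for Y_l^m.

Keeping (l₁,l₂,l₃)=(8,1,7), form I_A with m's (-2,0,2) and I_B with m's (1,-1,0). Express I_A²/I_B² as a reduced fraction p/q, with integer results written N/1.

Same 8,1,7: normalisation and zero-m 3j drop out of the ratio.
A: Δ: 2! 14! 0! / 17! → 1/2040; sum: t=1:−1/43545600 = -1/43545600; 3j²(8 1 7; -2 0 2) = Δ·Π!·Σ² = 1/34  (sign +1)
B: Δ: 2! 14! 0! / 17! → 1/2040; sum: t=0:+1/50803200 = 1/50803200; 3j²(8 1 7; 1 -1 0) = Δ·Π!·Σ² = 3/170  (sign -1)
I_A²/I_B² = (1/34)/(3/170) = 5/3

5/3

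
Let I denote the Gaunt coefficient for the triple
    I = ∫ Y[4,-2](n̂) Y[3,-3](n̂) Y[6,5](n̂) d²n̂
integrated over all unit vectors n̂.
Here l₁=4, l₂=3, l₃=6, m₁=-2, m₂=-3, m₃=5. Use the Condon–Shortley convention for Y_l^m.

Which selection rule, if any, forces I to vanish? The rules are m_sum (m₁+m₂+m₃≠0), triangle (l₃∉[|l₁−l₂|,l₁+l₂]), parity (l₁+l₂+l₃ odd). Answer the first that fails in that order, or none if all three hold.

parity

Σmᵢ = 0  ✓
l₃∈[|l₁−l₂|,l₁+l₂]=[1,7], have l₃=6  ✓
Σlᵢ = 13 ⇒ odd  ✗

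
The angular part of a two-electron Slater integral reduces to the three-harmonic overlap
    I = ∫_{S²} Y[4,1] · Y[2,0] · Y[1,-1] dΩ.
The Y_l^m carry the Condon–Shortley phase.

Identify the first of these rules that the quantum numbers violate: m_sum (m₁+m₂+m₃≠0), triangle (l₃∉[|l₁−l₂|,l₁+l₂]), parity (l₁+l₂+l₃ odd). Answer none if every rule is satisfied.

Σmᵢ = 0  ✓
l₃∈[|l₁−l₂|,l₁+l₂]=[2,6], have l₃=1  ✗
Σlᵢ = 7 ⇒ odd

triangle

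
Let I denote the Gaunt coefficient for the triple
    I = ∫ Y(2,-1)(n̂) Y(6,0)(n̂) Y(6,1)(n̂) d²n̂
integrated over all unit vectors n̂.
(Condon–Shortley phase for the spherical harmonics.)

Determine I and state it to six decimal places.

m-sum 0 ✓  L=14 even ✓  4≤6≤8 ✓
Π(2lᵢ+1) = 5×13×13 = 845
triangle coeff Δ(2,6,6) = 1/90090
Σ_t [0,2]: t=0:+1/69120 t=1:−1/14400 t=2:+1/69120 = -7/172800
(3j)²=14/715 [(2 6 6; 0 0 0)], sign=-1
Σ_t [1,2]: t=1:−1/28800 t=2:+1/34560 = -1/172800
(3j)²=1/1430 [(2 6 6; -1 0 1)], sign=+1
⇒ 4πI² = 7/605
I = (-1)√(7/605/(4π)) = -0.03034355

-0.030344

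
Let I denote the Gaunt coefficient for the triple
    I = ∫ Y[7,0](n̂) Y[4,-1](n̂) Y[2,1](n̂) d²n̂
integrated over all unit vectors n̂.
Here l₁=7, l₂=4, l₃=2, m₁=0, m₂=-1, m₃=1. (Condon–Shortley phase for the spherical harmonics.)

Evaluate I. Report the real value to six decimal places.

0.000000

|7−4|≤2≤7+4 violated ⇒ I = 0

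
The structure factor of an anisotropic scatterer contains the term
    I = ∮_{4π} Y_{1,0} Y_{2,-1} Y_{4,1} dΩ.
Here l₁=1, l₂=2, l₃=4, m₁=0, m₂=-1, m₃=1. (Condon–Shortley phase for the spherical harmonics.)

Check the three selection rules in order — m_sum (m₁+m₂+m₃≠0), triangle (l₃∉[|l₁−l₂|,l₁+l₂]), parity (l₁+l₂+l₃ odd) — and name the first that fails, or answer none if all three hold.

triangle

m₁+m₂+m₃ = 0 − 1 + 1 = 0  ✓
triangle: |1−2|=1 ≤ l₃=4 ≤ 1+2=3  ✗
parity: l₁+l₂+l₃ = 7 is odd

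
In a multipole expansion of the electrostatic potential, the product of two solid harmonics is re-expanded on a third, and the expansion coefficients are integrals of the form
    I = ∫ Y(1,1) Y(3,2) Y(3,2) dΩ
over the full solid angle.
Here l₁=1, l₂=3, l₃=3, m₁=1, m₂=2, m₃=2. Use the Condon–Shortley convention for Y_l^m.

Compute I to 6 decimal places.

0.000000

1 + 2 + 2 = 5 ≠ 0: azimuthal integral kills it; I = 0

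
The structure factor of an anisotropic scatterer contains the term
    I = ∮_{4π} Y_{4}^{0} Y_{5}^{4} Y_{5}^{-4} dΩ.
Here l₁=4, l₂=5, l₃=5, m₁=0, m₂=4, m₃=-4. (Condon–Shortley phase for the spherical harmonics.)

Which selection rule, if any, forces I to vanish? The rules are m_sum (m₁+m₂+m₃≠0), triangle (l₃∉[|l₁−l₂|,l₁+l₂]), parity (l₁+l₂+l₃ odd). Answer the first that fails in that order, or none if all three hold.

m₁+m₂+m₃ = 0 + 4 − 4 = 0  ✓
triangle: |4−5|=1 ≤ l₃=5 ≤ 4+5=9  ✓
parity: l₁+l₂+l₃ = 14 is even  ✓

none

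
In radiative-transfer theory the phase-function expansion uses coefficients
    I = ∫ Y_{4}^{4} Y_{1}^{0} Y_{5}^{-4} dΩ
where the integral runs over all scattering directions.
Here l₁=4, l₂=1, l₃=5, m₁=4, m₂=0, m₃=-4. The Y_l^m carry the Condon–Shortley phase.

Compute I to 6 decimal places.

Rules hold: Σm=0, L=10 even, 3≤5≤5.
N = 9·3·11 = 297
Δ = 0!·8!·2!/11! = 1/495
Racah Σ t=0..0: t=0:+1/576 = 1/576
⇒ 3j(4 1 5; 0 0 0)² = 5/99, sgn -1
Racah Σ t=0..0: t=0:+1/40320 = 1/40320
⇒ 3j(4 1 5; 4 0 -4)² = 1/55, sgn -1
4πI² = N·(3j₀)²·(3jₘ)² = 3/11
I = +1·√(0.272727/4π) = 0.14731920

0.147319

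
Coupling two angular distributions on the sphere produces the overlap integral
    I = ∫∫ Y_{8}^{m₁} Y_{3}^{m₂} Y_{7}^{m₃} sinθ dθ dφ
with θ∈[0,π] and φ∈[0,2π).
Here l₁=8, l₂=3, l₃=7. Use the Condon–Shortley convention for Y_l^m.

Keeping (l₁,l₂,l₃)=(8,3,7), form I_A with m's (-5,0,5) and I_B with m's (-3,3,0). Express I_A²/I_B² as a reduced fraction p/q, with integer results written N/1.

Shared (l₁,l₂,l₃)=(8,3,7): N and (l;000)² cancel in I_A²/I_B².
A: Δ = 4!·12!·2!/19! = 1/5290740; Racah Σ t=1..3: t=1:−1/5748019200 t=2:+1/159667200 t=3:−1/87091200 = -31/5748019200; ⇒ 3j(8 3 7; -5 0 5)² = 961/135660, sgn -1
B: Δ = 4!·12!·2!/19! = 1/5290740; Racah Σ t=4..4: t=4:+1/29030400 = 1/29030400; ⇒ 3j(8 3 7; -3 3 0)² = 165/8398, sgn -1
I_A²/I_B² = (961/135660)/(165/8398) = 12493/34650

12493/34650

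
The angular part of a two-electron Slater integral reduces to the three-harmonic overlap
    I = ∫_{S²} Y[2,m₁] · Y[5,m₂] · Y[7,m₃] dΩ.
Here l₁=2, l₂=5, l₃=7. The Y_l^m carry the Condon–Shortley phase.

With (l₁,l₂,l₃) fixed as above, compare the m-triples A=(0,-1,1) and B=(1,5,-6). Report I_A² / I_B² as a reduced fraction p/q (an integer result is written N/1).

Same 2,5,7: normalisation and zero-m 3j drop out of the ratio.
A: Δ: 0! 4! 10! / 15! → 1/15015; sum: t=0:+1/69120 = 1/69120; 3j²(2 5 7; 0 -1 1) = Δ·Π!·Σ² = 4/143  (sign +1)
B: Δ: 0! 4! 10! / 15! → 1/15015; sum: t=0:+1/21772800 = 1/21772800; 3j²(2 5 7; 1 5 -6) = Δ·Π!·Σ² = 2/105  (sign -1)
I_A²/I_B² = (4/143)/(2/105) = 210/143

210/143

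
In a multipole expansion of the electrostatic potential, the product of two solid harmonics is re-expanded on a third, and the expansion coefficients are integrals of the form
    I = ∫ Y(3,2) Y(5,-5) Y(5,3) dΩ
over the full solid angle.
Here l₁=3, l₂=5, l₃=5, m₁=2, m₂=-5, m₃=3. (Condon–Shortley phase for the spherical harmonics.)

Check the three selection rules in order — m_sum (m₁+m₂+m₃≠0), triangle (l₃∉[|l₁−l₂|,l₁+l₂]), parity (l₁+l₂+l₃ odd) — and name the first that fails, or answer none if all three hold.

m₁+m₂+m₃ = 2 − 5 + 3 = 0  ✓
triangle: |3−5|=2 ≤ l₃=5 ≤ 3+5=8  ✓
parity: l₁+l₂+l₃ = 13 is odd  ✗

parity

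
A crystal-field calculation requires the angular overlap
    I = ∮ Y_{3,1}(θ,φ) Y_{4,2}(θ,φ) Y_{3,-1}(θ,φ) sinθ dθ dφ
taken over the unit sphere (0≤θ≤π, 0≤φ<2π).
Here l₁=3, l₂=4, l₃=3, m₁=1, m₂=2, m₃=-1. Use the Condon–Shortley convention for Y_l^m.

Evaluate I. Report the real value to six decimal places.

Σmᵢ = 2 ≠ 0, so the φ-integral vanishes; I = 0

0.000000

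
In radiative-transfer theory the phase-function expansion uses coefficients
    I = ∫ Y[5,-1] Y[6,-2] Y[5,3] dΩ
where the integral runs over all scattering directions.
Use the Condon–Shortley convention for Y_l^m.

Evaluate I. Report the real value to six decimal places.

-0.106727

Checks pass: Σm=0; 16 even; l₃=5∈[1,11].
(2·5+1)(2·6+1)(2·5+1) = 1573
Δ: 6! 4! 6! / 17! → 1/28588560
sum: t=1:−1/345600 t=2:+1/13824 t=3:−1/5184 t=4:+1/13824 t=5:−1/345600 = -7/129600
3j²(5 6 5; 0 0 0) = Δ·Π!·Σ² = 80/7293  (sign +1)
sum: t=2:+1/55296 t=3:−1/25920 t=4:+1/138240 = -11/829440
3j²(5 6 5; -1 -2 3) = Δ·Π!·Σ² = 11/1326  (sign -1)
combine: 4πI² = 1573·80/7293·11/1326 = 4840/33813
take √, sign -1: I = -0.10672739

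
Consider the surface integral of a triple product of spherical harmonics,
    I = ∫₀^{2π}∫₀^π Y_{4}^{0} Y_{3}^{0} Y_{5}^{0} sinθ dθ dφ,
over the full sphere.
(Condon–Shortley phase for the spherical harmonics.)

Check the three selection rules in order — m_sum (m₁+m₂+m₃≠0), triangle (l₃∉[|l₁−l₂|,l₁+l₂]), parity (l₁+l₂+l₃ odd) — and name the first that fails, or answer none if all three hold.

m₁+m₂+m₃ = 0 + 0 + 0 = 0  ✓
triangle: |4−3|=1 ≤ l₃=5 ≤ 4+3=7  ✓
parity: l₁+l₂+l₃ = 12 is even  ✓

none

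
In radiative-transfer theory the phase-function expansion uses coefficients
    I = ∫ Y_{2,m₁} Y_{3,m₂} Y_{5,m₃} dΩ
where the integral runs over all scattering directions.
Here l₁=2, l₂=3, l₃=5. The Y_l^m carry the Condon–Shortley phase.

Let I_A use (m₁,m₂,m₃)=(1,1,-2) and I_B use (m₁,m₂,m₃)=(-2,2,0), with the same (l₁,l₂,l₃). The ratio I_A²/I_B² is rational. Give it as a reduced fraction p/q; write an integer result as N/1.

21/1

Shared (l₁,l₂,l₃)=(2,3,5): N and (l;000)² cancel in I_A²/I_B².
A: Δ = 0!·4!·6!/11! = 1/2310; Racah Σ t=0..0: t=0:+1/288 = 1/288; ⇒ 3j(2 3 5; 1 1 -2)² = 1/22, sgn -1
B: Δ = 0!·4!·6!/11! = 1/2310; Racah Σ t=0..0: t=0:+1/2880 = 1/2880; ⇒ 3j(2 3 5; -2 2 0)² = 1/462, sgn -1
I_A²/I_B² = (1/22)/(1/462) = 21/1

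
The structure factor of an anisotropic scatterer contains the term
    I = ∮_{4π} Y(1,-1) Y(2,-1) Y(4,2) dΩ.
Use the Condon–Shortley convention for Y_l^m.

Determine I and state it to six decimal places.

0.000000

triangle: need 1≤l₃≤3, have 4; I=0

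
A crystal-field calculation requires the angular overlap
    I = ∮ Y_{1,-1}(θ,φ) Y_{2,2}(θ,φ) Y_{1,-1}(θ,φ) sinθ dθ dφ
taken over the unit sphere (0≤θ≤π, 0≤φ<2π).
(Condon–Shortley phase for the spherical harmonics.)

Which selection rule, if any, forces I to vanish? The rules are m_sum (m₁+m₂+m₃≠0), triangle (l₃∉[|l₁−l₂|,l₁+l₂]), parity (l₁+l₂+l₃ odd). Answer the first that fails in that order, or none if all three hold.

m₁+m₂+m₃ = -1 + 2 − 1 = 0  ✓
triangle: |1−2|=1 ≤ l₃=1 ≤ 1+2=3  ✓
parity: l₁+l₂+l₃ = 4 is even  ✓

none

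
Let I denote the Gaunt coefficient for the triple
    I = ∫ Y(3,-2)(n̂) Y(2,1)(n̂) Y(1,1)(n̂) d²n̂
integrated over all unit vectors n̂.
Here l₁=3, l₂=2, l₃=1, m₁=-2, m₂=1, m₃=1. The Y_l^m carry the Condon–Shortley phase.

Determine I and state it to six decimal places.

0.261169

Checks pass: Σm=0; 6 even; l₃=1∈[1,5].
(2·3+1)(2·2+1)(2·1+1) = 105
Δ: 4! 2! 0! / 7! → 1/105
sum: t=2:+1/4 = 1/4
3j²(3 2 1; 0 0 0) = Δ·Π!·Σ² = 3/35  (sign -1)
sum: t=3:−1/12 = -1/12
3j²(3 2 1; -2 1 1) = Δ·Π!·Σ² = 2/21  (sign -1)
combine: 4πI² = 105·3/35·2/21 = 6/7
take √, sign +1: I = 0.26116903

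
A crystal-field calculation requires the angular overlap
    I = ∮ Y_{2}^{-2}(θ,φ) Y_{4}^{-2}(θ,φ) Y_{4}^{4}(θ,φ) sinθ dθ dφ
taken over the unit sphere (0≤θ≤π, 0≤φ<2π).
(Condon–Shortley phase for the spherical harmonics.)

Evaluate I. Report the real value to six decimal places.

-0.106180

Checks pass: Σm=0; 10 even; l₃=4∈[2,6].
(2·2+1)(2·4+1)(2·4+1) = 405
Δ: 2! 2! 6! / 11! → 1/13860
sum: t=0:+1/192 t=1:−1/36 t=2:+1/192 = -5/288
3j²(2 4 4; 0 0 0) = Δ·Π!·Σ² = 20/693  (sign -1)
sum: t=2:+1/2880 = 1/2880
3j²(2 4 4; -2 -2 4) = Δ·Π!·Σ² = 2/165  (sign +1)
combine: 4πI² = 405·20/693·2/165 = 120/847
take √, sign -1: I = -0.10618031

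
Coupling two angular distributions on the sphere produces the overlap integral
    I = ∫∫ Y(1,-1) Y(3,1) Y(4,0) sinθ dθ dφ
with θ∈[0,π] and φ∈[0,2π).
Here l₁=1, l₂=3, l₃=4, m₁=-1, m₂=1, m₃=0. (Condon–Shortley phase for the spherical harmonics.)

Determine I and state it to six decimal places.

0.150786

m-sum 0 ✓  L=8 even ✓  2≤4≤4 ✓
Π(2lᵢ+1) = 3×7×9 = 189
triangle coeff Δ(1,3,4) = 1/252
Σ_t [0,0]: t=0:+1/36 = 1/36
(3j)²=4/63 [(1 3 4; 0 0 0)], sign=+1
Σ_t [0,0]: t=0:+1/96 = 1/96
(3j)²=1/42 [(1 3 4; -1 1 0)], sign=+1
⇒ 4πI² = 2/7
I = (+1)√(2/7/(4π)) = 0.15078601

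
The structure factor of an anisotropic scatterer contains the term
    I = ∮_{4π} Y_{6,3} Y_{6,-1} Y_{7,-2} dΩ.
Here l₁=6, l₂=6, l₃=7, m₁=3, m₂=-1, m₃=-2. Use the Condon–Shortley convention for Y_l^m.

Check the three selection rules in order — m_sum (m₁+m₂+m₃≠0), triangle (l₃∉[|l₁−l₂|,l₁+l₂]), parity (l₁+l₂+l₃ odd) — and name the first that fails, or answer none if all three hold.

parity

azimuthal sum: 3 − 1 − 2 = 0  ✓
0 ≤ 7 ≤ 12 (triangle on l)  ✓
L = 6 + 6 + 7 = 19 (odd)  ✗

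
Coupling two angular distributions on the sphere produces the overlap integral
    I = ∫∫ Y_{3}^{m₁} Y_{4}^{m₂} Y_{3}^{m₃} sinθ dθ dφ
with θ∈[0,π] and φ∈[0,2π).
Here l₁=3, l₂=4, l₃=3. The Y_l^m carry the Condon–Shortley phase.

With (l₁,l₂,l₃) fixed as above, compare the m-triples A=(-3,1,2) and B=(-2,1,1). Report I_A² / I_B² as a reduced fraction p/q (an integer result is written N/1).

15/16

Same 3,4,3: normalisation and zero-m 3j drop out of the ratio.
A: Δ: 4! 2! 4! / 11! → 1/34650; sum: t=4:+1/288 = 1/288; 3j²(3 4 3; -3 1 2) = Δ·Π!·Σ² = 5/231  (sign -1)
B: Δ: 4! 2! 4! / 11! → 1/34650; sum: t=3:−1/48 t=4:+1/144 = -1/72; 3j²(3 4 3; -2 1 1) = Δ·Π!·Σ² = 16/693  (sign -1)
I_A²/I_B² = (5/231)/(16/693) = 15/16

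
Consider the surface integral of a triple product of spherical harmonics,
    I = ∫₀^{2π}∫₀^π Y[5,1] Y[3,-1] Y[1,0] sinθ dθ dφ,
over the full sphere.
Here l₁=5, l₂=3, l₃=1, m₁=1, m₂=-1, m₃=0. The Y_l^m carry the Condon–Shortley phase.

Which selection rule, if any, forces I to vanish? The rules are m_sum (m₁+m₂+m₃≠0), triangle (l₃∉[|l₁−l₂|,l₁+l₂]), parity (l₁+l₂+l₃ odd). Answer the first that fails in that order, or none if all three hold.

Σmᵢ = 0  ✓
l₃∈[|l₁−l₂|,l₁+l₂]=[2,8], have l₃=1  ✗
Σlᵢ = 9 ⇒ odd

triangle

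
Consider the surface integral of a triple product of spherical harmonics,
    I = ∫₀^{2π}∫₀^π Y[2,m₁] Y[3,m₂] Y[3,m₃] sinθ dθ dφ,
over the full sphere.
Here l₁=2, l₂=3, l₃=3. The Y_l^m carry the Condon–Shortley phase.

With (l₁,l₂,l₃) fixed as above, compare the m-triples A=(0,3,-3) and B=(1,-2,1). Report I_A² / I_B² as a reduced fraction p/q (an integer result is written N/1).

Same 2,3,3: normalisation and zero-m 3j drop out of the ratio.
A: Δ: 2! 2! 4! / 9! → 1/3780; sum: t=2:+1/96 = 1/96; 3j²(2 3 3; 0 3 -3) = Δ·Π!·Σ² = 5/84  (sign +1)
B: Δ: 2! 2! 4! / 9! → 1/3780; sum: t=0:+1/12 t=1:−1/48 = 1/16; 3j²(2 3 3; 1 -2 1) = Δ·Π!·Σ² = 1/28  (sign +1)
I_A²/I_B² = (5/84)/(1/28) = 5/3

5/3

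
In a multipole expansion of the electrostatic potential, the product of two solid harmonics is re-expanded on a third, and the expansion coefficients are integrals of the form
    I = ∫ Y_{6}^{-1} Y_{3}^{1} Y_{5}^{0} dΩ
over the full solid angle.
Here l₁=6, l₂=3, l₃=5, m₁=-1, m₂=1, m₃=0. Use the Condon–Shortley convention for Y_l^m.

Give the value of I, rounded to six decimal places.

-0.077843

Checks pass: Σm=0; 14 even; l₃=5∈[3,9].
(2·6+1)(2·3+1)(2·5+1) = 1001
Δ: 4! 8! 2! / 15! → 1/675675
sum: t=1:−1/8640 t=2:+1/2304 t=3:−1/8640 = 7/34560
3j²(6 3 5; 0 0 0) = Δ·Π!·Σ² = 7/429  (sign -1)
sum: t=2:+1/5760 t=3:−1/3456 t=4:+1/34560 = -1/11520
3j²(6 3 5; -1 1 0) = Δ·Π!·Σ² = 2/429  (sign +1)
combine: 4πI² = 1001·7/429·2/429 = 98/1287
take √, sign -1: I = -0.07784287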